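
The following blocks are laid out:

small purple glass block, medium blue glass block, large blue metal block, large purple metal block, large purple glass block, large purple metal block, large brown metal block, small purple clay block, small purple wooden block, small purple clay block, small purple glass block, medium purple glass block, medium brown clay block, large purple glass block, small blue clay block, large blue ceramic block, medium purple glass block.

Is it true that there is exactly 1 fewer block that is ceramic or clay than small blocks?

|blocks that are ceramic or clay| = 5.
|small blocks| = 6.
The claim requires 6 − 5 (= 1) to equal 1, which holds.

True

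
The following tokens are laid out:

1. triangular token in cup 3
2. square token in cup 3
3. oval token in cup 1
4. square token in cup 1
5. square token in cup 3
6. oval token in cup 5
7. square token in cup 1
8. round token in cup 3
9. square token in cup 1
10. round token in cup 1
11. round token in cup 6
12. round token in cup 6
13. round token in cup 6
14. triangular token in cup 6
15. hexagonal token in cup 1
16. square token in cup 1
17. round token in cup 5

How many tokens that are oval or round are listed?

8

oval: 2; round: 6; together 2 + 6 = 8.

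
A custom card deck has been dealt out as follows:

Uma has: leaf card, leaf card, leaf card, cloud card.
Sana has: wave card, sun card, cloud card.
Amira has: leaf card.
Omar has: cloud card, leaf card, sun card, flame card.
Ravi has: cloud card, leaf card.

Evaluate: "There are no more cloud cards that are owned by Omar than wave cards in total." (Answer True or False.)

True

cloud cards owned by Omar: 1.
wave cards: 1.
The claim requires 1 ≤ 1, which holds.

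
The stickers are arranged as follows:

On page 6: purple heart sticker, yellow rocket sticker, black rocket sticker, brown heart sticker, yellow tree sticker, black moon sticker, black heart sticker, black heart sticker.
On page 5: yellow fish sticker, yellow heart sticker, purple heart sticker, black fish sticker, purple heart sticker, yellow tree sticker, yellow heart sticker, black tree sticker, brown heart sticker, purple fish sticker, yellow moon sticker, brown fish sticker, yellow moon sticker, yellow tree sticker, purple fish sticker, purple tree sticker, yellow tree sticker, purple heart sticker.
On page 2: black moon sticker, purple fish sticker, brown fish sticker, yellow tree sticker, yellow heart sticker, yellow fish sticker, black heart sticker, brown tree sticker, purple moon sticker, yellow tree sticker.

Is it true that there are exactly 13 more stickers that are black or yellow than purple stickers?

True

stickers that are black or yellow: 22.
purple stickers: 9.
The claim requires 22 − 9 (= 13) to equal 13, which holds.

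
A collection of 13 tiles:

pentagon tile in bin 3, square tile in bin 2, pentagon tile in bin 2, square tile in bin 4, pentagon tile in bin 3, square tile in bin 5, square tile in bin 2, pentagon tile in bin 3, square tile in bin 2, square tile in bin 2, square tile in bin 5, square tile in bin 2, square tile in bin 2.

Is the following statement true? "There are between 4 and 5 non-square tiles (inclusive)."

True

There are 4 non-square tiles.
The claim requires 4 ≤ 4 ≤ 5, which holds.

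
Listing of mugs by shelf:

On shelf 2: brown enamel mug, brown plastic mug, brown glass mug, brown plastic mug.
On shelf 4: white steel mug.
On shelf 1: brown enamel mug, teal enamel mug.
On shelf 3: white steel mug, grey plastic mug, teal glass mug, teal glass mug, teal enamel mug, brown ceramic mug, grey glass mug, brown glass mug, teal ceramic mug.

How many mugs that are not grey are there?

14

Total mugs: 16; with the excluded value: 2; remaining 16 − 2 = 14.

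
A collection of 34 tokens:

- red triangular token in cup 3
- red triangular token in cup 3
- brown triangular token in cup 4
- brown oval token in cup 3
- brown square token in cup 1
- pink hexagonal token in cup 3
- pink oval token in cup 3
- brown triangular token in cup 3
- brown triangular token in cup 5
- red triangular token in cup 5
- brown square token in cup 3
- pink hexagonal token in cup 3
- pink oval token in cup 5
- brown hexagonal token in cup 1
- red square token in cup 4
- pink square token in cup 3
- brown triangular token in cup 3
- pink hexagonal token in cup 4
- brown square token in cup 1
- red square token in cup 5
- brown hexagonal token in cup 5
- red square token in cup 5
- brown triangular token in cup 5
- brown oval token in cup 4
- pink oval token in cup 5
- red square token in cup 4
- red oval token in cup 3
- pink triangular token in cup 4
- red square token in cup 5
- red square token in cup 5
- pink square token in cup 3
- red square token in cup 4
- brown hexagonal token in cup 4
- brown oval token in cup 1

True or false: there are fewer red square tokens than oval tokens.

False

red square tokens: 7.
oval tokens: 7.
The claim requires 7 < 7, which does not hold.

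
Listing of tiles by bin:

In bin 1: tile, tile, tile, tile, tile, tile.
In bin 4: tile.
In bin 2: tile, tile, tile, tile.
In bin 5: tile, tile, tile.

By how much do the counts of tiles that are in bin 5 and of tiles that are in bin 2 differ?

tiles in bin 5: 3. tiles in bin 2: 4.
|3 − 4| = 4 − 3 = 1.

1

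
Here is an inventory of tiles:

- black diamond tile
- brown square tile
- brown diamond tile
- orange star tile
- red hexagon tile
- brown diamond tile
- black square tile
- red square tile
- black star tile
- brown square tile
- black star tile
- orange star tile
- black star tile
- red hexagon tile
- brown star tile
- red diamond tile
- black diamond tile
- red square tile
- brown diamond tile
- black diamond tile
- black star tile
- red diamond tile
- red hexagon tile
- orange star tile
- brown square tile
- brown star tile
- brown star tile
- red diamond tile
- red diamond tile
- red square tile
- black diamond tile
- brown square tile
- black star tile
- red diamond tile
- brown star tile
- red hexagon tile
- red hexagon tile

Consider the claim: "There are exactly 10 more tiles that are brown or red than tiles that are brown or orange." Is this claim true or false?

True

tiles that are brown or red: 24.
tiles that are brown or orange: 14.
The claim requires 24 − 14 (= 10) to equal 10, which holds.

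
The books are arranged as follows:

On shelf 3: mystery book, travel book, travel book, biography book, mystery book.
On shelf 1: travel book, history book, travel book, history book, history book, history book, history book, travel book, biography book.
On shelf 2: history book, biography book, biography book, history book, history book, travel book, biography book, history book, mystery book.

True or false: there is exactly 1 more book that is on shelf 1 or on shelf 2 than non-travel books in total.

True

|books on shelf 1 or on shelf 2| = 18.
|non-travel books| = 17.
The claim requires 18 − 17 (= 1) to equal 1, which holds.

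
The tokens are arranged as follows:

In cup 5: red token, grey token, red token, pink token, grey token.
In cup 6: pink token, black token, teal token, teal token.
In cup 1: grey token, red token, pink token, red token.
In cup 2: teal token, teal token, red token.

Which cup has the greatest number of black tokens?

cup 6

Counts by cup (restricted to black tokens): cup 6→1, cup 2→0, cup 1→0, cup 5→0.
The maximum is 1, held uniquely by cup 6.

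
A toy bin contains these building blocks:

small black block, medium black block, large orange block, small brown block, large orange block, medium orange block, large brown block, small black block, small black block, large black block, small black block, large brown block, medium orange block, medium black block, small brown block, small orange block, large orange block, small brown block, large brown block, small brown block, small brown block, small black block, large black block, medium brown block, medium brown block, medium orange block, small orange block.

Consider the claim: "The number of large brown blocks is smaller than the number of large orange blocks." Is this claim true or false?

|large brown blocks| = 3.
|large orange blocks| = 3.
The claim requires 3 < 3, which does not hold.

False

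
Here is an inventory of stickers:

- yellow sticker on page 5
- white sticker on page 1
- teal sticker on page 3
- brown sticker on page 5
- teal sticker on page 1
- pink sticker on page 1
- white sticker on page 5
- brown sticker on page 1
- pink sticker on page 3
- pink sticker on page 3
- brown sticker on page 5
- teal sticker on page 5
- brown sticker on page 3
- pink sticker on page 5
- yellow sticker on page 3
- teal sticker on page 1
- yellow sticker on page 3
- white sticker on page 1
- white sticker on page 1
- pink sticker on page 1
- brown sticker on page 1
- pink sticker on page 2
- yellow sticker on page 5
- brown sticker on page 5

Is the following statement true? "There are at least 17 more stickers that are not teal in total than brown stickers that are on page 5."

True

|stickers that are not teal| = 20.
|brown stickers on page 5| = 3.
The claim requires 20 − 3 = 17 ≥ 17, which holds.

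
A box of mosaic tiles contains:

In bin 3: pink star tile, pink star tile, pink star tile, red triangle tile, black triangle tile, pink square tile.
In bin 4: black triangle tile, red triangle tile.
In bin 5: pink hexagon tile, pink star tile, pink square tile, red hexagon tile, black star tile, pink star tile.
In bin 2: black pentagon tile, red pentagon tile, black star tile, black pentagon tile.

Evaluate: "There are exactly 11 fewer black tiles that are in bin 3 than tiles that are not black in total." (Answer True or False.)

|black tiles in bin 3| = 1.
|tiles that are not black| = 12.
The claim requires 12 − 1 (= 11) to equal 11, which holds.

True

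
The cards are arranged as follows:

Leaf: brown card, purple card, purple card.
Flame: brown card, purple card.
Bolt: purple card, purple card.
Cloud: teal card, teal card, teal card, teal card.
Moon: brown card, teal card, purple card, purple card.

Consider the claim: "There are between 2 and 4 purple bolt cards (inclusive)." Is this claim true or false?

True

|purple bolt cards| = 2.
The claim requires 2 ≤ 2 ≤ 4, which holds.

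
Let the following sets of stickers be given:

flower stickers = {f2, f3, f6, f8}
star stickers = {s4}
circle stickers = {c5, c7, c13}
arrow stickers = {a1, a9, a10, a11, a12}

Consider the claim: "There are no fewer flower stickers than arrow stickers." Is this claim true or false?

False

There are 4 flower stickers.
There are 5 arrow stickers.
The claim requires 4 ≥ 5, which does not hold.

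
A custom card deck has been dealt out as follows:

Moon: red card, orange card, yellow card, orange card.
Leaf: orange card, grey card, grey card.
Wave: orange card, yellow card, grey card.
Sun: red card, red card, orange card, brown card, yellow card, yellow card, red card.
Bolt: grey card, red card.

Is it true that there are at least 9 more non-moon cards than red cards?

True

|non-moon cards| = 15.
|red cards| = 5.
The claim requires 15 − 5 = 10 ≥ 9, which holds.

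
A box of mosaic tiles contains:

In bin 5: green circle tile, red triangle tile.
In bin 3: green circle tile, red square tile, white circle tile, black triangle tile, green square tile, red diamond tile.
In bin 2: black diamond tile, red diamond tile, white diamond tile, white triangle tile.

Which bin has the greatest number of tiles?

bin 3

Counts by bin: bin 3→6, bin 2→4, bin 5→2.
The maximum is 6, held uniquely by bin 3.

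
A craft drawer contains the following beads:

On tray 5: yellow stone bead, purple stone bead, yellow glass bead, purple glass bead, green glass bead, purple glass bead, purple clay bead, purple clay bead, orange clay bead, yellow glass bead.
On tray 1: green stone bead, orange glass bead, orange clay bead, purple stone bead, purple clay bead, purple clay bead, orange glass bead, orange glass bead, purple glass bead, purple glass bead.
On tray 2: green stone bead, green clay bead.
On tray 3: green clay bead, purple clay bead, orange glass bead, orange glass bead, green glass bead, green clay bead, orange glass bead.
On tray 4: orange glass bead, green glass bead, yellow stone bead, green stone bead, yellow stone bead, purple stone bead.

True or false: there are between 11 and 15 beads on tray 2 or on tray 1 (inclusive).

There are 12 beads on tray 2 or on tray 1.
The claim requires 11 ≤ 12 ≤ 15, which holds.

True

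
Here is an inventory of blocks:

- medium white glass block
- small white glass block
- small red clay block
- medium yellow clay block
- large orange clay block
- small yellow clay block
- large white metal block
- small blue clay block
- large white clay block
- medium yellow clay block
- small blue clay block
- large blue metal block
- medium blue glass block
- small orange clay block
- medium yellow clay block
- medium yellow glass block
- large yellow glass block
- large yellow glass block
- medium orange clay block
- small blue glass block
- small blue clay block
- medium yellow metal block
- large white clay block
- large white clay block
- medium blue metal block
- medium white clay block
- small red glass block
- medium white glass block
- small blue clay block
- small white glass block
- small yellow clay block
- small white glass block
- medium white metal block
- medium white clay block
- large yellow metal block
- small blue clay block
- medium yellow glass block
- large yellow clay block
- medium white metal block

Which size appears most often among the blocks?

Counts by size: medium 15, small 14, large 10.
The maximum is 15, held uniquely by medium.

medium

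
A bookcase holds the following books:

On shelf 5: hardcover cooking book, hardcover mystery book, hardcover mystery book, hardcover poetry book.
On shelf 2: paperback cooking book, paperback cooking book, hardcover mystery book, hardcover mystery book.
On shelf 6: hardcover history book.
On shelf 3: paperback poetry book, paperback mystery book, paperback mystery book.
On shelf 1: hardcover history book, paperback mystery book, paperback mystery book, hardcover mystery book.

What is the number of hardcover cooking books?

1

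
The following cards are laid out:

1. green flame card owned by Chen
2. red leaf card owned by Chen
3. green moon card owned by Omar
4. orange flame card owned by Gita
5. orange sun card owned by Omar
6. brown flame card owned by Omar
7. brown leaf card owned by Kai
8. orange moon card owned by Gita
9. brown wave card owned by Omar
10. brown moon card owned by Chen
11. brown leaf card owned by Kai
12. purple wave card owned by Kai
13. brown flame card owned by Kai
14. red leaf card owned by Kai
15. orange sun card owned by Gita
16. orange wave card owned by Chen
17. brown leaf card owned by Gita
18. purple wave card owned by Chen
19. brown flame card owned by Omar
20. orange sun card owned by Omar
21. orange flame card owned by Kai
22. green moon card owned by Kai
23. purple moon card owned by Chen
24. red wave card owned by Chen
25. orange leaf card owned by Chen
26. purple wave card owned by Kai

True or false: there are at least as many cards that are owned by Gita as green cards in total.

True

cards owned by Gita: 4.
green cards: 3.
The claim requires 4 ≥ 3, which holds.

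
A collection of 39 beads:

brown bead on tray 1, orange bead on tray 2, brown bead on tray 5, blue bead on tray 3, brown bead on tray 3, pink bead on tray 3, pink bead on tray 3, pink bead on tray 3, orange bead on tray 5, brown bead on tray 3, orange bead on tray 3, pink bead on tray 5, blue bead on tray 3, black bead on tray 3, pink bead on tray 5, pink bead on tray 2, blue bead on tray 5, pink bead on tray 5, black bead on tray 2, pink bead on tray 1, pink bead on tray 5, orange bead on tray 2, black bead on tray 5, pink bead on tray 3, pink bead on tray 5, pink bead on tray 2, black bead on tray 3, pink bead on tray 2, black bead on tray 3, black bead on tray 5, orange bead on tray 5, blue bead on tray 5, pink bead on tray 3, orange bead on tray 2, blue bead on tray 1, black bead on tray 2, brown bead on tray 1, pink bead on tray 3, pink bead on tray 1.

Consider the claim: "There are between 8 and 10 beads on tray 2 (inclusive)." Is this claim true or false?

There are 8 beads on tray 2.
The claim requires 8 ≤ 8 ≤ 10, which holds.

True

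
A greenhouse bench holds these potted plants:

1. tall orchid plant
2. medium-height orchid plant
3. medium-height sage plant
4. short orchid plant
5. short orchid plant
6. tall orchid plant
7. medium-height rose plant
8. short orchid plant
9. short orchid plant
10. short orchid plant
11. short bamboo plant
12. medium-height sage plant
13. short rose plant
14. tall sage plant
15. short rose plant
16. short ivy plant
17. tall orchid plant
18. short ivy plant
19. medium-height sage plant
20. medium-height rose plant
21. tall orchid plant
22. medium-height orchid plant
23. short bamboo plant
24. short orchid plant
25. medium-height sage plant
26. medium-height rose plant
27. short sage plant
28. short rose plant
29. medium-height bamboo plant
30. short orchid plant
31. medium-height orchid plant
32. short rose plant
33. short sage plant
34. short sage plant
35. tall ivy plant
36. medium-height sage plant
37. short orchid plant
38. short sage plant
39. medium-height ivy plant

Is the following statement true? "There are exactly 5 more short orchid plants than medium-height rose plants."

True

short orchid plants: 8.
medium-height rose plants: 3.
The claim requires 8 − 3 (= 5) to equal 5, which holds.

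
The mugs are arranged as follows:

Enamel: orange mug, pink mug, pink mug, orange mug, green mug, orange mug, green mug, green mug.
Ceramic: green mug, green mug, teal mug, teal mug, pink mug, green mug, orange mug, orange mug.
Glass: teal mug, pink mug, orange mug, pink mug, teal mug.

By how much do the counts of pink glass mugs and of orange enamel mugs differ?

1

pink glass mugs: 2. orange enamel mugs: 3.
|2 − 3| = 3 − 2 = 1.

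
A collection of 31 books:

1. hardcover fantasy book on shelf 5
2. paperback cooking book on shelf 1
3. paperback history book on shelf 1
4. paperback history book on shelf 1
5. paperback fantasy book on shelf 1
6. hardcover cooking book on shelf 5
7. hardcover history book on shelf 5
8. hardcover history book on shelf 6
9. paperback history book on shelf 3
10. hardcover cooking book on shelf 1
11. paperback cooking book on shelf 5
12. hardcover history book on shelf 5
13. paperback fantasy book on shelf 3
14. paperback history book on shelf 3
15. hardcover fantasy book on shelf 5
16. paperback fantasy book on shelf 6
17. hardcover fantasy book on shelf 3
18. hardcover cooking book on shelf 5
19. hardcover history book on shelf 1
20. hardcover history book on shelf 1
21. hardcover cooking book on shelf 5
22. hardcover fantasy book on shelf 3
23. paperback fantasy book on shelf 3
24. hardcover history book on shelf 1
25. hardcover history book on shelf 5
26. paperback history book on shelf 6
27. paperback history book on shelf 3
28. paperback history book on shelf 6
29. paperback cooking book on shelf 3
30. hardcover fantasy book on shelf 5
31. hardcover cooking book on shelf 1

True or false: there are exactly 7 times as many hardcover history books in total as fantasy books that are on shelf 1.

|hardcover history books| = 7.
|fantasy books on shelf 1| = 1.
The claim requires 7 = 7 × 1 = 7, which holds.

True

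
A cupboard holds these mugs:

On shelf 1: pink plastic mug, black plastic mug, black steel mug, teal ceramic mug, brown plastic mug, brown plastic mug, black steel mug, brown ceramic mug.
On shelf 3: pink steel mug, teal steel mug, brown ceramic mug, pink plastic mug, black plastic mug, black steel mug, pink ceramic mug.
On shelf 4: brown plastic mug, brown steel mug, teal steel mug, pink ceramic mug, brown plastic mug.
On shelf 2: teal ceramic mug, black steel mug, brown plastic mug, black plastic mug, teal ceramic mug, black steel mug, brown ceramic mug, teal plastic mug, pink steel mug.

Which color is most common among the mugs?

Counts by color: brown 9, black 8, teal 6, pink 6.
The maximum is 9, held uniquely by brown.

brown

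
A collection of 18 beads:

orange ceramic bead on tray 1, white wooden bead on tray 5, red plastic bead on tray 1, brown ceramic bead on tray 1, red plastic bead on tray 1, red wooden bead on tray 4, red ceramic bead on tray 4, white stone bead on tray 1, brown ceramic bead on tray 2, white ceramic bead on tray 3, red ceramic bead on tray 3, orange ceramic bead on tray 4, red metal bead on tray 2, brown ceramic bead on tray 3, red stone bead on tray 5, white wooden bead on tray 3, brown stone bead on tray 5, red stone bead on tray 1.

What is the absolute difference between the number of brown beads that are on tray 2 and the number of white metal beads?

brown beads on tray 2: 1. white metal beads: 0.
|1 − 0| = 1 − 0 = 1.

1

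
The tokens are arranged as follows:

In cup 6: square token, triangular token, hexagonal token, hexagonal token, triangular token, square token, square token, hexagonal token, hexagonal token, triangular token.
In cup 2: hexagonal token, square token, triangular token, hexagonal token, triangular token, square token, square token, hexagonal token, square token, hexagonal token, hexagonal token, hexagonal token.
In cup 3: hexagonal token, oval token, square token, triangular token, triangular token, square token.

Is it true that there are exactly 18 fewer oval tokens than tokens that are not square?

True

|oval tokens| = 1.
|tokens that are not square| = 19.
The claim requires 19 − 1 (= 18) to equal 18, which holds.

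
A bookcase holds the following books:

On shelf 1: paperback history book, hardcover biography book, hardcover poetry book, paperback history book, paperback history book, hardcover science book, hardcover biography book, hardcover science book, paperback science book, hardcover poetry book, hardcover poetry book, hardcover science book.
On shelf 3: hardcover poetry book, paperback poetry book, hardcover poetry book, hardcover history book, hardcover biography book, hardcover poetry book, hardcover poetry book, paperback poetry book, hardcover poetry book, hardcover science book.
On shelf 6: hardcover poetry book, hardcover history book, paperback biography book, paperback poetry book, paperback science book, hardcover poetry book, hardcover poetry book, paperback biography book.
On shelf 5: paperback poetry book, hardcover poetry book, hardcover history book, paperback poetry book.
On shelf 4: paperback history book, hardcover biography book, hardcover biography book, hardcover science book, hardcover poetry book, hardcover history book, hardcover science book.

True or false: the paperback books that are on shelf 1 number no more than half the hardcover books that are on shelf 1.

True

There are 4 paperback books on shelf 1.
There are 8 hardcover books on shelf 1.
The claim requires 2 × 4 = 8 ≤ 8, which holds.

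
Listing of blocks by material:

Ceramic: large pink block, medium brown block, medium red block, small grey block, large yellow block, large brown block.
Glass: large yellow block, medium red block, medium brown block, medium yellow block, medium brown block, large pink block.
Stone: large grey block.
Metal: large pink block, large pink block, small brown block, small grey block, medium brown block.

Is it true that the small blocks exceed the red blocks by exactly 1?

True

|small blocks| = 3.
|red blocks| = 2.
The claim requires 3 − 2 (= 1) to equal 1, which holds.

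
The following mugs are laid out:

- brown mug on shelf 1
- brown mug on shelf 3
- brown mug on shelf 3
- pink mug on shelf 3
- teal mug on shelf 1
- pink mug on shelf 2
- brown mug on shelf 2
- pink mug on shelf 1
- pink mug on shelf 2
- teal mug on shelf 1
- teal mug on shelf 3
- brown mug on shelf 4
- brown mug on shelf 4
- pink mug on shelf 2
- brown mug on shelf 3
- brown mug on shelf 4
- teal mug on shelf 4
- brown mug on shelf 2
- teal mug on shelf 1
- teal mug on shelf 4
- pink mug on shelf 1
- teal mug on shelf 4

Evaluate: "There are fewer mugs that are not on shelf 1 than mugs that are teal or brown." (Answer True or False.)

|mugs that are not on shelf 1| = 16.
|mugs that are teal or brown| = 16.
The claim requires 16 < 16, which does not hold.

False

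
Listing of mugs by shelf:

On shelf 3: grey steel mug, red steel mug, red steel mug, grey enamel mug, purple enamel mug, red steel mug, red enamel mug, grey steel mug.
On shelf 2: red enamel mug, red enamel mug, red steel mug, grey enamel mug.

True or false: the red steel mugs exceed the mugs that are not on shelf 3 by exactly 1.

There are 4 red steel mugs.
There are 4 mugs that are not on shelf 3.
The claim requires 4 − 4 (= 0) to equal 1, which does not hold.

False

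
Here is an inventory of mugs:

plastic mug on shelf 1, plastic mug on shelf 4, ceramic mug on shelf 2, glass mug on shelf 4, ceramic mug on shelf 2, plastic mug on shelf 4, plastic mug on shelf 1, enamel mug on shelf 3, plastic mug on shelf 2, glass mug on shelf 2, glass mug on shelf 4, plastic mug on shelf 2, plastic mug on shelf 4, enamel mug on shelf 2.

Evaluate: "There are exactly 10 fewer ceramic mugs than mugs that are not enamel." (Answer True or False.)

True

There are 2 ceramic mugs.
There are 12 mugs that are not enamel.
The claim requires 12 − 2 (= 10) to equal 10, which holds.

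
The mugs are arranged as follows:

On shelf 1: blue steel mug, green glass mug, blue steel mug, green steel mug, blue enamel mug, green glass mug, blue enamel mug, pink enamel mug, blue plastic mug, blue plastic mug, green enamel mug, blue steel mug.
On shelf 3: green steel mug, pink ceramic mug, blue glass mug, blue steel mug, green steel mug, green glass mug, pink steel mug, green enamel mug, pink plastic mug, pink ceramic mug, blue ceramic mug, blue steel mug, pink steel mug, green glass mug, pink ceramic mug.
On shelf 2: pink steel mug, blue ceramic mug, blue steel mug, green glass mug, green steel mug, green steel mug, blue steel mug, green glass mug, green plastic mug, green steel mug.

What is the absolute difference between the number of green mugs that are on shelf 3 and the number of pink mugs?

green mugs on shelf 3: 5. pink mugs: 8.
|5 − 8| = 8 − 5 = 3.

3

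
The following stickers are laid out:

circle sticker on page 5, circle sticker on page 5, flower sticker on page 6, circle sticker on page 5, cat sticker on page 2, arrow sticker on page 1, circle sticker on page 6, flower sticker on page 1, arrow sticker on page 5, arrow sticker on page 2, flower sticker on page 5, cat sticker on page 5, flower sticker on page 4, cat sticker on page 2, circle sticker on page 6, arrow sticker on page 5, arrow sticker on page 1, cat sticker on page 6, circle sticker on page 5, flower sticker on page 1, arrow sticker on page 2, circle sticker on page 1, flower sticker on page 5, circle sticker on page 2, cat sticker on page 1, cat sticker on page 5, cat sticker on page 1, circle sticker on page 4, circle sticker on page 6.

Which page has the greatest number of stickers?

page 5

Counts by page: page 5→10, page 1→7, page 2→5, page 6→5, page 4→2.
The maximum is 10, held uniquely by page 5.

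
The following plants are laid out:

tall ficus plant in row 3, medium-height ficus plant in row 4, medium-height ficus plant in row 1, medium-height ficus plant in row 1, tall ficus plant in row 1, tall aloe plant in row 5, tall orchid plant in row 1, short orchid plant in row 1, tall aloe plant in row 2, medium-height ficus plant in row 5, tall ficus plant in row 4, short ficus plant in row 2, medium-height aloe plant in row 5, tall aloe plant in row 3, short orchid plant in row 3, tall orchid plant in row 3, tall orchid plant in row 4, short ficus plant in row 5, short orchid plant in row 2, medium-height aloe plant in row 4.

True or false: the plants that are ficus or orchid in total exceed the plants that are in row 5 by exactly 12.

False

plants that are ficus or orchid: 15.
plants in row 5: 4.
The claim requires 15 − 4 (= 11) to equal 12, which does not hold.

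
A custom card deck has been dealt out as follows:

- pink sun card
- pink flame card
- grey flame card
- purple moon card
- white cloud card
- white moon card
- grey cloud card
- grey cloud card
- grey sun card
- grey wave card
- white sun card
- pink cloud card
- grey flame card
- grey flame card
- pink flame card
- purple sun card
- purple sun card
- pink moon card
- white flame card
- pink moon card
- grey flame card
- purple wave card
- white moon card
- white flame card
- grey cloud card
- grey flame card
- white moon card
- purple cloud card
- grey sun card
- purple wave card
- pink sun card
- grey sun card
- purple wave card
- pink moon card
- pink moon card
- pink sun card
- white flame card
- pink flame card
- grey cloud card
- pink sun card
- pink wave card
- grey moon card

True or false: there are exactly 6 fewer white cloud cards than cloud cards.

|white cloud cards| = 1.
|cloud cards| = 7.
The claim requires 7 − 1 (= 6) to equal 6, which holds.

True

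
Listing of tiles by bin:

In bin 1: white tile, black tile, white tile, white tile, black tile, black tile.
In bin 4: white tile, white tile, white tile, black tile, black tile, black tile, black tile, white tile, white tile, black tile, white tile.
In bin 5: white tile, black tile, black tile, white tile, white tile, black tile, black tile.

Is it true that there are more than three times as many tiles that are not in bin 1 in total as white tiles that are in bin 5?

|tiles that are not in bin 1| = 18.
|white tiles in bin 5| = 3.
The claim requires 18 > 3 × 3 = 9, which holds.

True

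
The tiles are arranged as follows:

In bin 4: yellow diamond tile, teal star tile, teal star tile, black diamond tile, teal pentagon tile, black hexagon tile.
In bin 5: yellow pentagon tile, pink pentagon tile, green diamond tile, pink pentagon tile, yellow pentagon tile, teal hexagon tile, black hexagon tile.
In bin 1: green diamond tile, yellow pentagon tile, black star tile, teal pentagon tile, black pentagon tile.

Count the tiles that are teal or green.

7

green: 2; teal: 5; together 2 + 5 = 7.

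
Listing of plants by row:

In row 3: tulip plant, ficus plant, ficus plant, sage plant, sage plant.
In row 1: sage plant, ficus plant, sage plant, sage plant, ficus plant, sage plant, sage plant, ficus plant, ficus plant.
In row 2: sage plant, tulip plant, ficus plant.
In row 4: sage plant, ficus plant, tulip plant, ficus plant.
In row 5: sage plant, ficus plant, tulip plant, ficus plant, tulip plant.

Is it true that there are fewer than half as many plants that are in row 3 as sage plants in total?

|plants in row 3| = 5.
|sage plants| = 10.
The claim requires 2 × 5 = 10 < 10, which does not hold.

False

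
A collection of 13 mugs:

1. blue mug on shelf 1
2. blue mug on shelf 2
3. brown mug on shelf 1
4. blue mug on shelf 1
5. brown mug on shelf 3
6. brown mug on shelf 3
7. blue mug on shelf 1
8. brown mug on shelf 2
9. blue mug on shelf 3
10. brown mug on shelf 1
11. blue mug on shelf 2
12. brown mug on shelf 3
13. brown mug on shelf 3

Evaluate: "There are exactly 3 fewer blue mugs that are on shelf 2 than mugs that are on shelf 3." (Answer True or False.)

True

blue mugs on shelf 2: 2.
mugs on shelf 3: 5.
The claim requires 5 − 2 (= 3) to equal 3, which holds.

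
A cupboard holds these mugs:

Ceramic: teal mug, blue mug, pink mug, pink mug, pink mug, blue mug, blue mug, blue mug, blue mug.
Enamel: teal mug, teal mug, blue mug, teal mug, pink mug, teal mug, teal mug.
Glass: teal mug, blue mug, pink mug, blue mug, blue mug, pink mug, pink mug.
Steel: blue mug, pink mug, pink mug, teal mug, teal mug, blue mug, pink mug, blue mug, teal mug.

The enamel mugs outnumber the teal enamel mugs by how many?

2

enamel mugs: 7.
teal enamel mugs: 5.
7 − 5 = 2.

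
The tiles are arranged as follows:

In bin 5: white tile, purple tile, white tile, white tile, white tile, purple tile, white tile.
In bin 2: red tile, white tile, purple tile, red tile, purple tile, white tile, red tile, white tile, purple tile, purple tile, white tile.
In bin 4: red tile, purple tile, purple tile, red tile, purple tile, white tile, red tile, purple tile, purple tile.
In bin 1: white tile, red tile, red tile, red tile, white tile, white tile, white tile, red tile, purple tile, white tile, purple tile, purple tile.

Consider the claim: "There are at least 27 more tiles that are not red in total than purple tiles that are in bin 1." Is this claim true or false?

There are 29 tiles that are not red.
There are 3 purple tiles in bin 1.
The claim requires 29 − 3 = 26 ≥ 27, which does not hold.

False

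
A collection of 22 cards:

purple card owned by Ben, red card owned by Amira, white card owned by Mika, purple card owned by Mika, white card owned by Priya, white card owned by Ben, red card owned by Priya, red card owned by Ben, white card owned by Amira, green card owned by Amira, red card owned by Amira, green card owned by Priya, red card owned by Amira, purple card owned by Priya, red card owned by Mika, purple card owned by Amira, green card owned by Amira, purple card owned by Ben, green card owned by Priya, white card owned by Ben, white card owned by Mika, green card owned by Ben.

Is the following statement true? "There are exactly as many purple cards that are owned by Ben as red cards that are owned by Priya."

False

|purple cards owned by Ben| = 2.
|red cards owned by Priya| = 1.
The claim requires 2 = 1, which does not hold.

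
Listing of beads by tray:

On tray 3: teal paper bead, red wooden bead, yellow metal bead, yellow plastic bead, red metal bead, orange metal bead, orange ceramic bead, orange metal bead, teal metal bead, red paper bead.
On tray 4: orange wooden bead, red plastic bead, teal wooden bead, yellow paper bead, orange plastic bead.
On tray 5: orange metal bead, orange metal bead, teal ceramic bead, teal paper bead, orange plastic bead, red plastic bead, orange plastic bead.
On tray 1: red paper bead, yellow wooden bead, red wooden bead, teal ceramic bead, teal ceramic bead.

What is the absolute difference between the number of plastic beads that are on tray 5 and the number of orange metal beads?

1

plastic beads on tray 5: 3. orange metal beads: 4.
|3 − 4| = 4 − 3 = 1.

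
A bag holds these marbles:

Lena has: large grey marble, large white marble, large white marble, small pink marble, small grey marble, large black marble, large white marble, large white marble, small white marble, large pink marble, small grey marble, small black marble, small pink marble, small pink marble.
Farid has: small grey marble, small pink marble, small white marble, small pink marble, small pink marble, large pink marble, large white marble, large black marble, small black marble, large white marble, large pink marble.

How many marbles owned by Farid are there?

11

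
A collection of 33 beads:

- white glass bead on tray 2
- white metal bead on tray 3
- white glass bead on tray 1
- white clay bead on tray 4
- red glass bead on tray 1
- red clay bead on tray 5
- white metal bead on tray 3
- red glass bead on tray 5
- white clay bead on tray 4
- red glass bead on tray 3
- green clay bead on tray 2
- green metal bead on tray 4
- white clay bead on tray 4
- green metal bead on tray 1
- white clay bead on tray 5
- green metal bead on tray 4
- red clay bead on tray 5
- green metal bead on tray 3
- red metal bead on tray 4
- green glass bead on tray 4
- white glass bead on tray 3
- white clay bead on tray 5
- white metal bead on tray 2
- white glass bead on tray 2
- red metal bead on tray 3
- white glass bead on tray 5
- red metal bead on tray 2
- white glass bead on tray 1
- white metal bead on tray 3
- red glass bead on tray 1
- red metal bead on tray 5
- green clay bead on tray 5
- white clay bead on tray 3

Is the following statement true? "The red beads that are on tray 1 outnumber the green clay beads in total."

There are 2 red beads on tray 1.
There are 2 green clay beads.
The claim requires 2 > 2, which does not hold.

False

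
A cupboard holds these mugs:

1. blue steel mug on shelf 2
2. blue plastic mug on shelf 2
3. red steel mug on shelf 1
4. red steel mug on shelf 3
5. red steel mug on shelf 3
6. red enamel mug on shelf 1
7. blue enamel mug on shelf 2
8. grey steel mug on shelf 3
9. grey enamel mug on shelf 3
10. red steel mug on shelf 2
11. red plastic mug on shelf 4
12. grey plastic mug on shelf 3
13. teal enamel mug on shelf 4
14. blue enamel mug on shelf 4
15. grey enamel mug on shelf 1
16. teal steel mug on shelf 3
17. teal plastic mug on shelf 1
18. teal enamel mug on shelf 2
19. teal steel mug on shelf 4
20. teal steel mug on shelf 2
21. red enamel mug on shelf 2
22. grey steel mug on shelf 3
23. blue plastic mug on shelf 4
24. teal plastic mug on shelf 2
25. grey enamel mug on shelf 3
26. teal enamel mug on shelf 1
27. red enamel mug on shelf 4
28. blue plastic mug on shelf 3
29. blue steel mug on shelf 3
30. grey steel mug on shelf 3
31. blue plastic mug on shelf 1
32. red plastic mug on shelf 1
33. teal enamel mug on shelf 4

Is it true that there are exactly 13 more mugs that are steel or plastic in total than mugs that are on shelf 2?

mugs that are steel or plastic: 21.
mugs on shelf 2: 8.
The claim requires 21 − 8 (= 13) to equal 13, which holds.

True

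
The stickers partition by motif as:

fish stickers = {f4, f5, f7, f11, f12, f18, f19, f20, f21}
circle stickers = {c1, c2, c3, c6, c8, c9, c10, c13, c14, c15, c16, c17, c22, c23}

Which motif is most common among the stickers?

circle

Counts by motif: circle 14, fish 9.
The maximum is 14, held uniquely by circle.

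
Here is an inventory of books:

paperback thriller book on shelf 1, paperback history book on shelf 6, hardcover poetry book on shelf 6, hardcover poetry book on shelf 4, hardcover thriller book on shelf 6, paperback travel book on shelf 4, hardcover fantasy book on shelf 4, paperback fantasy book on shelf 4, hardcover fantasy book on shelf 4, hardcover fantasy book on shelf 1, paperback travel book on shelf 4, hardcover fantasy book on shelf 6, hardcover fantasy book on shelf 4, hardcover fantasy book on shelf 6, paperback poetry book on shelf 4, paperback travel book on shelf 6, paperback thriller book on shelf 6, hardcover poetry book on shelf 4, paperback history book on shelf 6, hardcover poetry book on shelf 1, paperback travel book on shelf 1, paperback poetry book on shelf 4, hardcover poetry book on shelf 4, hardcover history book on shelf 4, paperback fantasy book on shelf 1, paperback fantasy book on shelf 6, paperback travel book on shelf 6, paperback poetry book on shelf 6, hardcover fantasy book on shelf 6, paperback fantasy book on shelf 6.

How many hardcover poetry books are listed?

5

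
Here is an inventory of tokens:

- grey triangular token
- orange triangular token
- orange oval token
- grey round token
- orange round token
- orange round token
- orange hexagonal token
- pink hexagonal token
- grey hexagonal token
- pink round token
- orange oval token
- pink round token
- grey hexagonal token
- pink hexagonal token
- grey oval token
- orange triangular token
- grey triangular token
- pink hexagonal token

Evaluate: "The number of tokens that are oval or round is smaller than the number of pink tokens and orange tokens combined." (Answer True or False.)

|tokens that are oval or round| = 8.
pink tokens: 5; orange tokens: 7; combined: 5 + 7 = 12.
The claim requires 8 < 12, which holds.

True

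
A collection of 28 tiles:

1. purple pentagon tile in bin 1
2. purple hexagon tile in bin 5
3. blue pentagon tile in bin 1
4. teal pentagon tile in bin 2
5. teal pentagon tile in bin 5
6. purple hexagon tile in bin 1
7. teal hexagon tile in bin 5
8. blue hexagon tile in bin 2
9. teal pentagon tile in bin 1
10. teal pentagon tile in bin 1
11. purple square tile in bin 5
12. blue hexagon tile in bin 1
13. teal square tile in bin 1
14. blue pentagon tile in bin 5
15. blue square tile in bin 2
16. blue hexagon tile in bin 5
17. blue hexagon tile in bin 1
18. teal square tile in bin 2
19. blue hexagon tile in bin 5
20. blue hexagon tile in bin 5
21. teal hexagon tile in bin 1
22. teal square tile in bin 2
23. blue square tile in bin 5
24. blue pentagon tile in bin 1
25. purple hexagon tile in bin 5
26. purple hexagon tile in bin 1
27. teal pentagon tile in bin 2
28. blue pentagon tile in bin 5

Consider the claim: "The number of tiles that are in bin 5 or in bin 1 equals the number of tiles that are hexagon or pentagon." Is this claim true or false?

True

tiles in bin 5 or in bin 1: 22.
tiles that are hexagon or pentagon: 22.
The claim requires 22 = 22, which holds.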